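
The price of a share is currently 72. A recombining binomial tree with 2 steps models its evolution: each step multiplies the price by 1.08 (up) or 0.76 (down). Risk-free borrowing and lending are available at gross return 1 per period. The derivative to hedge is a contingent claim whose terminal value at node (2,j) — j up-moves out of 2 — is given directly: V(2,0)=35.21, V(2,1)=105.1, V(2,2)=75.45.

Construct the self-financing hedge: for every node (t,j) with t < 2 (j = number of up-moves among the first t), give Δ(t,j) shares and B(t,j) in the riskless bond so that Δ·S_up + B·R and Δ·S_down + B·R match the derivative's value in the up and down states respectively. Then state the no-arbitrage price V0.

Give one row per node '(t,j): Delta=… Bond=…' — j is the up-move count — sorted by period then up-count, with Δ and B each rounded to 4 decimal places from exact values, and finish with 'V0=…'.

(0,0): Delta=-0.2068 Bond=98.9444
(1,0): Delta=3.9913 Bond=-130.7787
(1,1): Delta=-1.1916 Bond=175.5188
V0=84.0538

Under the risk-neutral measure, an up-move has probability p* = (R−d)/(u−d) = 0.7500 and values discount at R = 1.
Payoff layer (t=2): V(2,0)=35.2100, V(2,1)=105.1000, V(2,2)=75.4500
Node (1,0) S=54.7200: V=(p*·105.1000+(1−p*)·35.2100)/1=87.6275; Δ=(105.1000−35.2100)/(59.0976−41.5872)=3.9913; B=V−Δ·S=-130.7788
Node (1,1) S=77.7600: V=(p*·75.4500+(1−p*)·105.1000)/1=82.8625; Δ=(75.4500−105.1000)/(83.9808−59.0976)=-1.1916; B=V−Δ·S=175.5187
Node (0,0) S=72.0000: V=(p*·82.8625+(1−p*)·87.6275)/1=84.0538; Δ=(82.8625−87.6275)/(77.7600−54.7200)=-0.2068; B=V−Δ·S=98.9444
The time-0 hedge costs 84.0538, which is the no-arbitrage price.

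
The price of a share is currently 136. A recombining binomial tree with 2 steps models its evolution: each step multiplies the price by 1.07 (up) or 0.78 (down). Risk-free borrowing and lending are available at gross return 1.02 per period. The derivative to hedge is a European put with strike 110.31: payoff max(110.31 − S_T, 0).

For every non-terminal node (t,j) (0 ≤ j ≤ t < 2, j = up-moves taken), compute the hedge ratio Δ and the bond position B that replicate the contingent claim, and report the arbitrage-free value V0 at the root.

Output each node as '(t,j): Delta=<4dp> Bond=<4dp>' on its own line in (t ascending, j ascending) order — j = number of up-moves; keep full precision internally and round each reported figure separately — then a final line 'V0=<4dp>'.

(0,0): Delta=-0.1182 Bond=16.8561
(1,0): Delta=-0.8961 Bond=99.7205
(1,1): Delta=0.0000 Bond=0.0000
V0=0.7877

Risk-neutral probability p* = (R−d)/(u−d) = (1.02−0.78)/(1.07−0.78) = 0.8276.
Terminal values V(2,·): V(2,0)=27.5676, V(2,1)=0.0000, V(2,2)=0.0000
Node (1,0) S=106.0800: V=(p*·0.0000+(1−p*)·27.5676)/1.02=4.6598; Δ=(0.0000−27.5676)/(113.5056−82.7424)=-0.8961; B=V−Δ·S=99.7205
Node (1,1) S=145.5200: V=(p*·0.0000+(1−p*)·0.0000)/1.02=0.0000; Δ=(0.0000−0.0000)/(155.7064−113.5056)=0.0000; B=V−Δ·S=0.0000
Node (0,0) S=136.0000: V=(p*·0.0000+(1−p*)·4.6598)/1.02=0.7877; Δ=(0.0000−4.6598)/(145.5200−106.0800)=-0.1182; B=V−Δ·S=16.8561
Self-financing check: at every node Δ·S+B equals the discounted successor values.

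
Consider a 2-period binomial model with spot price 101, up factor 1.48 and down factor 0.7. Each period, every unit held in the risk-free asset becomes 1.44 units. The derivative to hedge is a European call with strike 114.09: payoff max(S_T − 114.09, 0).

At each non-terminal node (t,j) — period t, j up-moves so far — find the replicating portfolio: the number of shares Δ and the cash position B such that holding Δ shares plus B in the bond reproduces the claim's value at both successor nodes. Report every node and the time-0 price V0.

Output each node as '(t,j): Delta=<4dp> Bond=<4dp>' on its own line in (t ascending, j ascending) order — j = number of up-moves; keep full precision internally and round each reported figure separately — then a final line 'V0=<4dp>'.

(0,0): Delta=0.8960 Bond=-43.9915
(1,0): Delta=0.0000 Bond=0.0000
(1,1): Delta=0.9189 Bond=-66.7720
V0=46.5053

Under the risk-neutral measure, an up-move has probability p* = (R−d)/(u−d) = 0.9487 and values discount at R = 1.44.
Payoff layer (t=2): V(2,0)=0.0000, V(2,1)=0.0000, V(2,2)=107.1404
Node (1,0) S=70.7000: V=(p*·0.0000+(1−p*)·0.0000)/1.44=0.0000; Δ=(0.0000−0.0000)/(104.6360−49.4900)=0.0000; B=V−Δ·S=0.0000
Node (1,1) S=149.4800: V=(p*·107.1404+(1−p*)·0.0000)/1.44=70.5875; Δ=(107.1404−0.0000)/(221.2304−104.6360)=0.9189; B=V−Δ·S=-66.7720
Node (0,0) S=101.0000: V=(p*·70.5875+(1−p*)·0.0000)/1.44=46.5053; Δ=(70.5875−0.0000)/(149.4800−70.7000)=0.8960; B=V−Δ·S=-43.9915
The time-0 hedge costs 46.5053, which is the no-arbitrage price.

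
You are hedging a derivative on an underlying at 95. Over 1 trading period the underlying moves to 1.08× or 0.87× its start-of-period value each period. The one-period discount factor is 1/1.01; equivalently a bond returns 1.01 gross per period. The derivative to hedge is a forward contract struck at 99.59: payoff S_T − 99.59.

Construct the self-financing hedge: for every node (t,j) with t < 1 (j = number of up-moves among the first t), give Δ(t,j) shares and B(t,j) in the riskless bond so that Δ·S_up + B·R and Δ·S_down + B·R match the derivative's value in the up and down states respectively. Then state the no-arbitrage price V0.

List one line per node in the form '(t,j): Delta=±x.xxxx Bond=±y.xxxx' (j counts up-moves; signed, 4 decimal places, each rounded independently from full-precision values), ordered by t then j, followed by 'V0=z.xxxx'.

Under the risk-neutral measure, an up-move has probability p* = (R−d)/(u−d) = 0.6667 and values discount at R = 1.01.
Terminal values V(1,·): V(1,0)=-16.9400, V(1,1)=3.0100
  t=0,j=0: stock 95.0000 → up 102.6000 (V=3.0100), down 82.6500 (V=-16.9400). Price -3.6040; hedge Δ=1.0000, bond B=-98.6040.
Root portfolio cost Δ·95+B reproduces V0=-3.6040.

(0,0): Delta=1.0000 Bond=-98.6040
V0=-3.6040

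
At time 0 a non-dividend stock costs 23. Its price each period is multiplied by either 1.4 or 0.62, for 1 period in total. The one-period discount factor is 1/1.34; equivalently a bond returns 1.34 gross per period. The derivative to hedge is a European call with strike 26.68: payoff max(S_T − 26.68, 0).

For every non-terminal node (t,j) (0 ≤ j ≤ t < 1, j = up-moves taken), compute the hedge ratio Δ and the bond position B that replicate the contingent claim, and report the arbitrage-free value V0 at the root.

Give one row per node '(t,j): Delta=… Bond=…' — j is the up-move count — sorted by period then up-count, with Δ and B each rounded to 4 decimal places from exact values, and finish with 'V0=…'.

(0,0): Delta=0.3077 Bond=-3.2744
V0=3.8025

No-arbitrage ⇒ martingale measure with p* = (R−d)/(u−d) = 0.9231.
At expiry t=1: V(1,0)=0.0000, V(1,1)=5.5200
  t=0,j=0: stock 23.0000 → up 32.2000 (V=5.5200), down 14.2600 (V=0.0000). Price 3.8025; hedge Δ=0.3077, bond B=-3.2744.
The time-0 hedge costs 3.8025, which is the no-arbitrage price.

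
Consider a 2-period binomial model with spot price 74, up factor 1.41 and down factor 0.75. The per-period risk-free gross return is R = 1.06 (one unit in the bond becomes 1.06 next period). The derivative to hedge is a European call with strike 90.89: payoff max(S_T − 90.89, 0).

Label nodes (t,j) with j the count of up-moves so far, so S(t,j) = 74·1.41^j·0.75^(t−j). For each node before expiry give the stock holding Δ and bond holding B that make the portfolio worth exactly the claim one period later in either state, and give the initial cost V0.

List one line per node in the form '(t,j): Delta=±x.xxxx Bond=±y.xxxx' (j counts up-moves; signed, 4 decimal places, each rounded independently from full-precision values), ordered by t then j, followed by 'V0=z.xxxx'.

(0,0): Delta=0.5102 Bond=-26.7108
(1,0): Delta=0.0000 Bond=0.0000
(1,1): Delta=0.8165 Bond=-60.2802
V0=11.0405

Risk-neutral probability p* = (R−d)/(u−d) = (1.06−0.75)/(1.41−0.75) = 0.4697.
Terminal payoffs: V(2,0)=0.0000, V(2,1)=0.0000, V(2,2)=56.2294
(1,0): S=55.5000. Δ = (V_up−V_dn)/(S_up−S_dn) = (0.0000−0.0000)/(78.2550−41.6250) = 0.0000. V = [p*·0.0000 + (1−p*)·0.0000]/1.06 = 0.0000. B = V − Δ·S = 0.0000.
(1,1): S=104.3400. Δ = (V_up−V_dn)/(S_up−S_dn) = (56.2294−0.0000)/(147.1194−78.2550) = 0.8165. V = [p*·56.2294 + (1−p*)·0.0000]/1.06 = 24.9158. B = V − Δ·S = -60.2802.
(0,0): S=74.0000. Δ = (V_up−V_dn)/(S_up−S_dn) = (24.9158−0.0000)/(104.3400−55.5000) = 0.5102. V = [p*·24.9158 + (1−p*)·0.0000]/1.06 = 11.0405. B = V − Δ·S = -26.7108.
The time-0 hedge costs 11.0405, which is the no-arbitrage price.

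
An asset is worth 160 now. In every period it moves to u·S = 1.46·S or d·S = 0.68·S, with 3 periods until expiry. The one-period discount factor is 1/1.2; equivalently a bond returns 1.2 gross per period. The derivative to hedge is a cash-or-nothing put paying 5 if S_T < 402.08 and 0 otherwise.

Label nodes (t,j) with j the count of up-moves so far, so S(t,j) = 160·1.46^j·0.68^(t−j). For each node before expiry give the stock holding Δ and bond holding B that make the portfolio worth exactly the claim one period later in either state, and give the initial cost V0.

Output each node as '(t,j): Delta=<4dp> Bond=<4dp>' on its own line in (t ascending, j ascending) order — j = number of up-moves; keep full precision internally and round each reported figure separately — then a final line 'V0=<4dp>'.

Under the risk-neutral measure, an up-move has probability p* = (R−d)/(u−d) = 0.6667 and values discount at R = 1.2.
Payoff layer (t=3): V(3,0)=5.0000, V(3,1)=5.0000, V(3,2)=5.0000, V(3,3)=0.0000
Node (2,0) S=73.9840: V=(p*·5.0000+(1−p*)·5.0000)/1.2=4.1667; Δ=(5.0000−5.0000)/(108.0166−50.3091)=0.0000; B=V−Δ·S=4.1667
Node (2,1) S=158.8480: V=(p*·5.0000+(1−p*)·5.0000)/1.2=4.1667; Δ=(5.0000−5.0000)/(231.9181−108.0166)=0.0000; B=V−Δ·S=4.1667
Node (2,2) S=341.0560: V=(p*·0.0000+(1−p*)·5.0000)/1.2=1.3889; Δ=(0.0000−5.0000)/(497.9418−231.9181)=-0.0188; B=V−Δ·S=7.7991
Node (1,0) S=108.8000: V=(p*·4.1667+(1−p*)·4.1667)/1.2=3.4722; Δ=(4.1667−4.1667)/(158.8480−73.9840)=0.0000; B=V−Δ·S=3.4722
Node (1,1) S=233.6000: V=(p*·1.3889+(1−p*)·4.1667)/1.2=1.9290; Δ=(1.3889−4.1667)/(341.0560−158.8480)=-0.0152; B=V−Δ·S=5.4903
Node (0,0) S=160.0000: V=(p*·1.9290+(1−p*)·3.4722)/1.2=2.0362; Δ=(1.9290−3.4722)/(233.6000−108.8000)=-0.0124; B=V−Δ·S=4.0147
Each (Δ,B) replicates both successor values, so the strategy is self-financing and V0 is arbitrage-free.

(0,0): Delta=-0.0124 Bond=4.0147
(1,0): Delta=0.0000 Bond=3.4722
(1,1): Delta=-0.0152 Bond=5.4903
(2,0): Delta=0.0000 Bond=4.1667
(2,1): Delta=0.0000 Bond=4.1667
(2,2): Delta=-0.0188 Bond=7.7991
V0=2.0362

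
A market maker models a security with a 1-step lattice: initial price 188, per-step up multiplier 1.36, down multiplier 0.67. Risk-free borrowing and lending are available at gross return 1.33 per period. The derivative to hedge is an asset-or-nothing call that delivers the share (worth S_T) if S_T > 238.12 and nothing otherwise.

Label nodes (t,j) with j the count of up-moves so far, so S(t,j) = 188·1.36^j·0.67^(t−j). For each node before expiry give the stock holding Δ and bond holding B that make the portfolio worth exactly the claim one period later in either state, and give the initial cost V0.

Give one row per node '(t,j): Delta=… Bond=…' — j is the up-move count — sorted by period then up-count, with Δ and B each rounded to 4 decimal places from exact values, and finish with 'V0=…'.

(0,0): Delta=1.9710 Bond=-186.6684
V0=183.8823

The replicating-portfolio and risk-neutral prices coincide; use p* = (1.33−0.67)/(1.36−0.67) = 0.9565 for the latter.
Terminal payoffs: V(1,0)=0.0000, V(1,1)=255.6800
(0,0): S=188.0000. Δ = (V_up−V_dn)/(S_up−S_dn) = (255.6800−0.0000)/(255.6800−125.9600) = 1.9710. V = [p*·255.6800 + (1−p*)·0.0000]/1.33 = 183.8823. B = V − Δ·S = -186.6684.
Root portfolio cost Δ·188+B reproduces V0=183.8823.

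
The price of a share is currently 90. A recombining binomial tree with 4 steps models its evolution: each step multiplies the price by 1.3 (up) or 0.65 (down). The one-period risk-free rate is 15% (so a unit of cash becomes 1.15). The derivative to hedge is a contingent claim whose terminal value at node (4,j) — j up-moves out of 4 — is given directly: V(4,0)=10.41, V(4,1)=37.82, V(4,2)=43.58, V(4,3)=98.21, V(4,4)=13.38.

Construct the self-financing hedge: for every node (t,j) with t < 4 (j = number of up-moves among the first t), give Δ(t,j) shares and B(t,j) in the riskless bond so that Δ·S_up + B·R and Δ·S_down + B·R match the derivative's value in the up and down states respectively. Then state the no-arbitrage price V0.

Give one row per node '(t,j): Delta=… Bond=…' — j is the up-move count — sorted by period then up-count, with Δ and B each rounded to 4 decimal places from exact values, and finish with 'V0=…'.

(0,0): Delta=-0.1707 Bond=47.1800
(1,0): Delta=0.7125 Bond=2.5896
(1,1): Delta=-0.3032 Bond=69.7572
(2,0): Delta=0.3784 Bond=15.6813
(2,1): Delta=0.7626 Bond=-0.8329
(2,2): Delta=-0.4631 Bond=104.5369
(3,0): Delta=1.7061 Bond=-14.7826
(3,1): Delta=0.1793 Bond=27.8783
(3,2): Delta=0.8501 Bond=-9.6087
(3,3): Delta=-0.6600 Bond=159.1652
V0=31.8165

Under the risk-neutral measure, an up-move has probability p* = (R−d)/(u−d) = 0.7692 and values discount at R = 1.15.
At expiry t=4: V(4,0)=10.4100, V(4,1)=37.8200, V(4,2)=43.5800, V(4,3)=98.2100, V(4,4)=13.3800
Node (3,0) S=24.7163: V=(p*·37.8200+(1−p*)·10.4100)/1.15=27.3866; Δ=(37.8200−10.4100)/(32.1311−16.0656)=1.7061; B=V−Δ·S=-14.7826
Node (3,1) S=49.4325: V=(p*·43.5800+(1−p*)·37.8200)/1.15=36.7398; Δ=(43.5800−37.8200)/(64.2623−32.1311)=0.1793; B=V−Δ·S=27.8783
Node (3,2) S=98.8650: V=(p*·98.2100+(1−p*)·43.5800)/1.15=74.4375; Δ=(98.2100−43.5800)/(128.5245−64.2623)=0.8501; B=V−Δ·S=-9.6087
Node (3,3) S=197.7300: V=(p*·13.3800+(1−p*)·98.2100)/1.15=28.6575; Δ=(13.3800−98.2100)/(257.0490−128.5245)=-0.6600; B=V−Δ·S=159.1652
Node (2,0) S=38.0250: V=(p*·36.7398+(1−p*)·27.3866)/1.15=30.0708; Δ=(36.7398−27.3866)/(49.4325−24.7163)=0.3784; B=V−Δ·S=15.6813
Node (2,1) S=76.0500: V=(p*·74.4375+(1−p*)·36.7398)/1.15=57.1635; Δ=(74.4375−36.7398)/(98.8650−49.4325)=0.7626; B=V−Δ·S=-0.8329
Node (2,2) S=152.1000: V=(p*·28.6575+(1−p*)·74.4375)/1.15=34.1062; Δ=(28.6575−74.4375)/(197.7300−98.8650)=-0.4631; B=V−Δ·S=104.5369
Node (1,0) S=58.5000: V=(p*·57.1635+(1−p*)·30.0708)/1.15=44.2707; Δ=(57.1635−30.0708)/(76.0500−38.0250)=0.7125; B=V−Δ·S=2.5896
Node (1,1) S=117.0000: V=(p*·34.1062+(1−p*)·57.1635)/1.15=34.2844; Δ=(34.1062−57.1635)/(152.1000−76.0500)=-0.3032; B=V−Δ·S=69.7572
Node (0,0) S=90.0000: V=(p*·34.2844+(1−p*)·44.2707)/1.15=31.8165; Δ=(34.2844−44.2707)/(117.0000−58.5000)=-0.1707; B=V−Δ·S=47.1800
Check: Δ(0,0)·S0 + B(0,0) = 31.8165 = V0.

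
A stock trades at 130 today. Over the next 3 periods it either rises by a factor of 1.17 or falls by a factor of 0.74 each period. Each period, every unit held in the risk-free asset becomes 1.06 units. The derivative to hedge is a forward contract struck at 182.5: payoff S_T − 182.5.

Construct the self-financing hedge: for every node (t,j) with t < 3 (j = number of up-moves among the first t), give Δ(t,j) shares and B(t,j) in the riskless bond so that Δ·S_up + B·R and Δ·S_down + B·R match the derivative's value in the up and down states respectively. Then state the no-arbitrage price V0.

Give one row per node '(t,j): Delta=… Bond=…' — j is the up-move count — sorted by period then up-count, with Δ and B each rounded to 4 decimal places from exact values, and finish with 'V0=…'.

No-arbitrage ⇒ martingale measure with p* = (R−d)/(u−d) = 0.7442.
Terminal values V(3,·): V(3,0)=-129.8209, V(3,1)=-99.2100, V(3,2)=-50.8118, V(3,3)=25.7097
  t=2,j=0: stock 71.1880 → up 83.2900 (V=-99.2100), down 52.6791 (V=-129.8209). Price -100.9818; hedge Δ=1.0000, bond B=-172.1698.
  t=2,j=1: stock 112.5540 → up 131.6882 (V=-50.8118), down 83.2900 (V=-99.2100). Price -59.6158; hedge Δ=1.0000, bond B=-172.1698.
  t=2,j=2: stock 177.9570 → up 208.2097 (V=25.7097), down 131.6882 (V=-50.8118). Price 5.7872; hedge Δ=1.0000, bond B=-172.1698.
  t=1,j=0: stock 96.2000 → up 112.5540 (V=-59.6158), down 71.1880 (V=-100.9818). Price -66.2244; hedge Δ=1.0000, bond B=-162.4244.
  t=1,j=1: stock 152.1000 → up 177.9570 (V=5.7872), down 112.5540 (V=-59.6158). Price -10.3244; hedge Δ=1.0000, bond B=-162.4244.
  t=0,j=0: stock 130.0000 → up 152.1000 (V=-10.3244), down 96.2000 (V=-66.2244). Price -23.2305; hedge Δ=1.0000, bond B=-153.2305.
The time-0 hedge costs -23.2305, which is the no-arbitrage price.

(0,0): Delta=1.0000 Bond=-153.2305
(1,0): Delta=1.0000 Bond=-162.4244
(1,1): Delta=1.0000 Bond=-162.4244
(2,0): Delta=1.0000 Bond=-172.1698
(2,1): Delta=1.0000 Bond=-172.1698
(2,2): Delta=1.0000 Bond=-172.1698
V0=-23.2305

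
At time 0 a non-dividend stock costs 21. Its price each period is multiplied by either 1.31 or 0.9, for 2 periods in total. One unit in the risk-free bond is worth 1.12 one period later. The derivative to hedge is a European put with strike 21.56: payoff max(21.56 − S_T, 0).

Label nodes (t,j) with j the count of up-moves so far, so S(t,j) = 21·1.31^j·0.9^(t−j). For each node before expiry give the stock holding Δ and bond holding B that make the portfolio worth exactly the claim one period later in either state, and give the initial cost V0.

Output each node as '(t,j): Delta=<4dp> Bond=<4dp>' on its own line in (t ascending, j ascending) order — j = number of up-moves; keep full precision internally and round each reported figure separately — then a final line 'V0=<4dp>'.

(0,0): Delta=-0.2187 Bond=5.3707
(1,0): Delta=-0.5872 Bond=12.9802
(1,1): Delta=0.0000 Bond=0.0000
V0=0.7790

Risk-neutral probability p* = (R−d)/(u−d) = (1.12−0.9)/(1.31−0.9) = 0.5366.
Terminal values V(2,·): V(2,0)=4.5500, V(2,1)=0.0000, V(2,2)=0.0000
  t=1,j=0: stock 18.9000 → up 24.7590 (V=0.0000), down 17.0100 (V=4.5500). Price 1.8826; hedge Δ=-0.5872, bond B=12.9802.
  t=1,j=1: stock 27.5100 → up 36.0381 (V=0.0000), down 24.7590 (V=0.0000). Price 0.0000; hedge Δ=0.0000, bond B=0.0000.
  t=0,j=0: stock 21.0000 → up 27.5100 (V=0.0000), down 18.9000 (V=1.8826). Price 0.7790; hedge Δ=-0.2187, bond B=5.3707.
Root portfolio cost Δ·21+B reproduces V0=0.7790.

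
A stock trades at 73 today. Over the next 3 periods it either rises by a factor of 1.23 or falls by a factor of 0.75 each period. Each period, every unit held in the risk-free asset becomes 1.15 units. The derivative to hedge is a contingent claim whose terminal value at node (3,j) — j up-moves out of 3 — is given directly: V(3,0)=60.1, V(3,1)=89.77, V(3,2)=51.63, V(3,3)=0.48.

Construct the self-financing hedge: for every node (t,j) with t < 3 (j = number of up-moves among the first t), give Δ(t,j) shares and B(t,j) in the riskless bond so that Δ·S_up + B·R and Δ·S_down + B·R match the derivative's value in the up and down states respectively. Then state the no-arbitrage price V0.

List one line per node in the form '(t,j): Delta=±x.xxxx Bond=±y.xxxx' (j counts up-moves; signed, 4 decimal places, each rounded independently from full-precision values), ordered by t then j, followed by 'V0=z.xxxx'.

No-arbitrage ⇒ martingale measure with p* = (R−d)/(u−d) = 0.8333.
Terminal values V(3,·): V(3,0)=60.1000, V(3,1)=89.7700, V(3,2)=51.6300, V(3,3)=0.4800
(2,0): S=41.0625. Δ = (V_up−V_dn)/(S_up−S_dn) = (89.7700−60.1000)/(50.5069−30.7969) = 1.5053. V = [p*·89.7700 + (1−p*)·60.1000]/1.15 = 73.7609. B = V − Δ·S = 11.9484.
(2,1): S=67.3425. Δ = (V_up−V_dn)/(S_up−S_dn) = (51.6300−89.7700)/(82.8313−50.5069) = -1.1799. V = [p*·51.6300 + (1−p*)·89.7700]/1.15 = 50.4232. B = V − Δ·S = 129.8815.
(2,2): S=110.4417. Δ = (V_up−V_dn)/(S_up−S_dn) = (0.4800−51.6300)/(135.8433−82.8313) = -0.9649. V = [p*·0.4800 + (1−p*)·51.6300]/1.15 = 7.8304. B = V − Δ·S = 114.3929.
(1,0): S=54.7500. Δ = (V_up−V_dn)/(S_up−S_dn) = (50.4232−73.7609)/(67.3425−41.0625) = -0.8880. V = [p*·50.4232 + (1−p*)·73.7609]/1.15 = 47.2285. B = V − Δ·S = 95.8487.
(1,1): S=89.7900. Δ = (V_up−V_dn)/(S_up−S_dn) = (7.8304−50.4232)/(110.4417−67.3425) = -0.9882. V = [p*·7.8304 + (1−p*)·50.4232]/1.15 = 12.9819. B = V − Δ·S = 101.7168.
(0,0): S=73.0000. Δ = (V_up−V_dn)/(S_up−S_dn) = (12.9819−47.2285)/(89.7900−54.7500) = -0.9774. V = [p*·12.9819 + (1−p*)·47.2285]/1.15 = 16.2519. B = V − Δ·S = 87.5990.
Self-financing check: at every node Δ·S+B equals the discounted successor values.

(0,0): Delta=-0.9774 Bond=87.5990
(1,0): Delta=-0.8880 Bond=95.8487
(1,1): Delta=-0.9882 Bond=101.7168
(2,0): Delta=1.5053 Bond=11.9484
(2,1): Delta=-1.1799 Bond=129.8815
(2,2): Delta=-0.9649 Bond=114.3929
V0=16.2519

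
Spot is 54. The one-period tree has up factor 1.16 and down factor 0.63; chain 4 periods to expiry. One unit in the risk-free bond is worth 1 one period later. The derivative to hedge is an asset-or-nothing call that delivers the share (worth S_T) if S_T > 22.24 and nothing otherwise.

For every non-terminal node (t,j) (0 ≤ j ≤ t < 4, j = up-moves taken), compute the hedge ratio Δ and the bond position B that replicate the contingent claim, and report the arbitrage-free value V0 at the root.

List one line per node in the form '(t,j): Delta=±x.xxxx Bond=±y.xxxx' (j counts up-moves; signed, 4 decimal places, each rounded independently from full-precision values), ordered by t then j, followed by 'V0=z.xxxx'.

No-arbitrage ⇒ martingale measure with p* = (R−d)/(u−d) = 0.6981.
Terminal payoffs: V(4,0)=0.0000, V(4,1)=0.0000, V(4,2)=28.8397, V(4,3)=53.1017, V(4,4)=97.7745
Node (3,0) S=13.5025: V=(p*·0.0000+(1−p*)·0.0000)/1=0.0000; Δ=(0.0000−0.0000)/(15.6629−8.5066)=0.0000; B=V−Δ·S=0.0000
Node (3,1) S=24.8618: V=(p*·28.8397+(1−p*)·0.0000)/1=20.1334; Δ=(28.8397−0.0000)/(28.8397−15.6629)=2.1887; B=V−Δ·S=-34.2812
Node (3,2) S=45.7773: V=(p*·53.1017+(1−p*)·28.8397)/1=45.7773; Δ=(53.1017−28.8397)/(53.1017−28.8397)=1.0000; B=V−Δ·S=0.0000
Node (3,3) S=84.2884: V=(p*·97.7745+(1−p*)·53.1017)/1=84.2884; Δ=(97.7745−53.1017)/(97.7745−53.1017)=1.0000; B=V−Δ·S=0.0000
Node (2,0) S=21.4326: V=(p*·20.1334+(1−p*)·0.0000)/1=14.0554; Δ=(20.1334−0.0000)/(24.8618−13.5025)=1.7724; B=V−Δ·S=-23.9321
Node (2,1) S=39.4632: V=(p*·45.7773+(1−p*)·20.1334)/1=38.0357; Δ=(45.7773−20.1334)/(45.7773−24.8618)=1.2261; B=V−Δ·S=-10.3490
Node (2,2) S=72.6624: V=(p*·84.2884+(1−p*)·45.7773)/1=72.6624; Δ=(84.2884−45.7773)/(84.2884−45.7773)=1.0000; B=V−Δ·S=0.0000
Node (1,0) S=34.0200: V=(p*·38.0357+(1−p*)·14.0554)/1=30.7964; Δ=(38.0357−14.0554)/(39.4632−21.4326)=1.3300; B=V−Δ·S=-14.4496
Node (1,1) S=62.6400: V=(p*·72.6624+(1−p*)·38.0357)/1=62.2091; Δ=(72.6624−38.0357)/(72.6624−39.4632)=1.0430; B=V−Δ·S=-3.1242
Node (0,0) S=54.0000: V=(p*·62.2091+(1−p*)·30.7964)/1=52.7260; Δ=(62.2091−30.7964)/(62.6400−34.0200)=1.0976; B=V−Δ·S=-6.5432
Each (Δ,B) replicates both successor values, so the strategy is self-financing and V0 is arbitrage-free.

(0,0): Delta=1.0976 Bond=-6.5432
(1,0): Delta=1.3300 Bond=-14.4496
(1,1): Delta=1.0430 Bond=-3.1242
(2,0): Delta=1.7724 Bond=-23.9321
(2,1): Delta=1.2261 Bond=-10.3490
(2,2): Delta=1.0000 Bond=0.0000
(3,0): Delta=0.0000 Bond=0.0000
(3,1): Delta=2.1887 Bond=-34.2812
(3,2): Delta=1.0000 Bond=0.0000
(3,3): Delta=1.0000 Bond=0.0000
V0=52.7260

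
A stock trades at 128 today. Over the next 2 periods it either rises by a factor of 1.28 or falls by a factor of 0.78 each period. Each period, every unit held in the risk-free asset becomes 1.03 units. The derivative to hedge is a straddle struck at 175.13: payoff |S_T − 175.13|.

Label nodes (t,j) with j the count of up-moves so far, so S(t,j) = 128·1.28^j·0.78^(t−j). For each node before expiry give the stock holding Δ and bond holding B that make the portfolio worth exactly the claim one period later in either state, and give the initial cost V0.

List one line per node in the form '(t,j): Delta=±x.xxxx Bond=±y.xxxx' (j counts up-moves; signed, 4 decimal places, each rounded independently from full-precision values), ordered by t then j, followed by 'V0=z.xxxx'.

Risk-neutral probability p* = (R−d)/(u−d) = (1.03−0.78)/(1.28−0.78) = 0.5000.
Payoff layer (t=2): V(2,0)=97.2548, V(2,1)=47.3348, V(2,2)=34.5852
(1,0): S=99.8400. Δ = (V_up−V_dn)/(S_up−S_dn) = (47.3348−97.2548)/(127.7952−77.8752) = -1.0000. V = [p*·47.3348 + (1−p*)·97.2548]/1.03 = 70.1891. B = V − Δ·S = 170.0291.
(1,1): S=163.8400. Δ = (V_up−V_dn)/(S_up−S_dn) = (34.5852−47.3348)/(209.7152−127.7952) = -0.1556. V = [p*·34.5852 + (1−p*)·47.3348]/1.03 = 39.7670. B = V − Δ·S = 65.2662.
(0,0): S=128.0000. Δ = (V_up−V_dn)/(S_up−S_dn) = (39.7670−70.1891)/(163.8400−99.8400) = -0.4753. V = [p*·39.7670 + (1−p*)·70.1891]/1.03 = 53.3768. B = V − Δ·S = 114.2210.
Each (Δ,B) replicates both successor values, so the strategy is self-financing and V0 is arbitrage-free.

(0,0): Delta=-0.4753 Bond=114.2210
(1,0): Delta=-1.0000 Bond=170.0291
(1,1): Delta=-0.1556 Bond=65.2662
V0=53.3768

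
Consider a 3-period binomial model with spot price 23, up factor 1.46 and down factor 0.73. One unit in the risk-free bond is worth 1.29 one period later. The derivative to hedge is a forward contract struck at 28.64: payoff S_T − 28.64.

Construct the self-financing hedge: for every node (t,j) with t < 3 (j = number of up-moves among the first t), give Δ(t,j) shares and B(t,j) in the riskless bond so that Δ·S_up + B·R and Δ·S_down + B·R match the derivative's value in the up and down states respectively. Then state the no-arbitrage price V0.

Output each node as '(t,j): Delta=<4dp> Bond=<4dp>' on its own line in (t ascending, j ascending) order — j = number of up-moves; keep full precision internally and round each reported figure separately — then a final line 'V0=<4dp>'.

Under the risk-neutral measure, an up-move has probability p* = (R−d)/(u−d) = 0.7671 and values discount at R = 1.29.
Terminal payoffs: V(3,0)=-19.6926, V(3,1)=-10.7452, V(3,2)=7.1496, V(3,3)=42.9391
(2,0): S=12.2567. Δ = (V_up−V_dn)/(S_up−S_dn) = (-10.7452−-19.6926)/(17.8948−8.9474) = 1.0000. V = [p*·-10.7452 + (1−p*)·-19.6926]/1.29 = -9.9449. B = V − Δ·S = -22.2016.
(2,1): S=24.5134. Δ = (V_up−V_dn)/(S_up−S_dn) = (7.1496−-10.7452)/(35.7896−17.8948) = 1.0000. V = [p*·7.1496 + (1−p*)·-10.7452]/1.29 = 2.3118. B = V − Δ·S = -22.2016.
(2,2): S=49.0268. Δ = (V_up−V_dn)/(S_up−S_dn) = (42.9391−7.1496)/(71.5791−35.7896) = 1.0000. V = [p*·42.9391 + (1−p*)·7.1496]/1.29 = 26.8252. B = V − Δ·S = -22.2016.
(1,0): S=16.7900. Δ = (V_up−V_dn)/(S_up−S_dn) = (2.3118−-9.9449)/(24.5134−12.2567) = 1.0000. V = [p*·2.3118 + (1−p*)·-9.9449]/1.29 = -0.4205. B = V − Δ·S = -17.2105.
(1,1): S=33.5800. Δ = (V_up−V_dn)/(S_up−S_dn) = (26.8252−2.3118)/(49.0268−24.5134) = 1.0000. V = [p*·26.8252 + (1−p*)·2.3118]/1.29 = 16.3695. B = V − Δ·S = -17.2105.
(0,0): S=23.0000. Δ = (V_up−V_dn)/(S_up−S_dn) = (16.3695−-0.4205)/(33.5800−16.7900) = 1.0000. V = [p*·16.3695 + (1−p*)·-0.4205]/1.29 = 9.6585. B = V − Δ·S = -13.3415.
Each (Δ,B) replicates both successor values, so the strategy is self-financing and V0 is arbitrage-free.

(0,0): Delta=1.0000 Bond=-13.3415
(1,0): Delta=1.0000 Bond=-17.2105
(1,1): Delta=1.0000 Bond=-17.2105
(2,0): Delta=1.0000 Bond=-22.2016
(2,1): Delta=1.0000 Bond=-22.2016
(2,2): Delta=1.0000 Bond=-22.2016
V0=9.6585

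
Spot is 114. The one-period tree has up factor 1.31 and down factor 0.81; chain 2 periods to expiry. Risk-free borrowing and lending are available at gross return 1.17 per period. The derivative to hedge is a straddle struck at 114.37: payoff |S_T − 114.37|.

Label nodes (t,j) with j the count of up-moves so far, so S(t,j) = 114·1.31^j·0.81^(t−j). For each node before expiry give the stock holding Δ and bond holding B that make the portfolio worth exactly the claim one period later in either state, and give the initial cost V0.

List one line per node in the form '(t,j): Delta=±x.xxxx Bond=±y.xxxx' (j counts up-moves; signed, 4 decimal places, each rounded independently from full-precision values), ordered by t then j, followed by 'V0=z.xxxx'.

Under the risk-neutral measure, an up-move has probability p* = (R−d)/(u−d) = 0.7200 and values discount at R = 1.17.
Payoff layer (t=2): V(2,0)=39.5746, V(2,1)=6.5954, V(2,2)=81.2654
  t=1,j=0: stock 92.3400 → up 120.9654 (V=6.5954), down 74.7954 (V=39.5746). Price 13.5296; hedge Δ=-0.7143, bond B=79.4880.
  t=1,j=1: stock 149.3400 → up 195.6354 (V=81.2654), down 120.9654 (V=6.5954). Price 51.5879; hedge Δ=1.0000, bond B=-97.7521.
  t=0,j=0: stock 114.0000 → up 149.3400 (V=51.5879), down 92.3400 (V=13.5296). Price 34.9842; hedge Δ=0.6677, bond B=-41.1324.
The time-0 hedge costs 34.9842, which is the no-arbitrage price.

(0,0): Delta=0.6677 Bond=-41.1324
(1,0): Delta=-0.7143 Bond=79.4880
(1,1): Delta=1.0000 Bond=-97.7521
V0=34.9842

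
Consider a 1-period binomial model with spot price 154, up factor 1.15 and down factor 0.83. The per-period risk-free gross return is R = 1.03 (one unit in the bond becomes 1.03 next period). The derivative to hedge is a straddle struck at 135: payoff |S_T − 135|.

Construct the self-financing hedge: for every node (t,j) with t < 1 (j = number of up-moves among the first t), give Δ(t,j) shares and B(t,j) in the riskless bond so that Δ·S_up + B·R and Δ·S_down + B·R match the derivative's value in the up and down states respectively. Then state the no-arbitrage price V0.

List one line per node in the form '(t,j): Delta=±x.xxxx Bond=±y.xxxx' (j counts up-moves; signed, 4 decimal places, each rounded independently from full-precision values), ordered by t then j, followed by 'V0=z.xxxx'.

(0,0): Delta=0.7086 Bond=-80.9648
V0=28.1602

Since d<R<u, set p* = (R−d)/(u−d) = 0.6250; price each node as the discounted p*-expectation of its children.
Terminal payoffs: V(1,0)=7.1800, V(1,1)=42.1000
(0,0): S=154.0000. Δ = (V_up−V_dn)/(S_up−S_dn) = (42.1000−7.1800)/(177.1000−127.8200) = 0.7086. V = [p*·42.1000 + (1−p*)·7.1800]/1.03 = 28.1602. B = V − Δ·S = -80.9648.
Self-financing check: at every node Δ·S+B equals the discounted successor values.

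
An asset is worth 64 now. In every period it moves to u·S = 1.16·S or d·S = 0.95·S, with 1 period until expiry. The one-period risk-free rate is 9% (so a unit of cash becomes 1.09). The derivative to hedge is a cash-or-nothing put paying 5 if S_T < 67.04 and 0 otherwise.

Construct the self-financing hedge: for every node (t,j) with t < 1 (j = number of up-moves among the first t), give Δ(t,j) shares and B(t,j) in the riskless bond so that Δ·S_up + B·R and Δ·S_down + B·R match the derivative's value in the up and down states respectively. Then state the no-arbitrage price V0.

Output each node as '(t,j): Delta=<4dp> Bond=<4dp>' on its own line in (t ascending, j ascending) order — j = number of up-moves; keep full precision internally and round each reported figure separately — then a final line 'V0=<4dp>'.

(0,0): Delta=-0.3720 Bond=25.3386
V0=1.5291

No-arbitrage ⇒ martingale measure with p* = (R−d)/(u−d) = 0.6667.
Terminal payoffs: V(1,0)=5.0000, V(1,1)=0.0000
  t=0,j=0: stock 64.0000 → up 74.2400 (V=0.0000), down 60.8000 (V=5.0000). Price 1.5291; hedge Δ=-0.3720, bond B=25.3386.
Self-financing check: at every node Δ·S+B equals the discounted successor values.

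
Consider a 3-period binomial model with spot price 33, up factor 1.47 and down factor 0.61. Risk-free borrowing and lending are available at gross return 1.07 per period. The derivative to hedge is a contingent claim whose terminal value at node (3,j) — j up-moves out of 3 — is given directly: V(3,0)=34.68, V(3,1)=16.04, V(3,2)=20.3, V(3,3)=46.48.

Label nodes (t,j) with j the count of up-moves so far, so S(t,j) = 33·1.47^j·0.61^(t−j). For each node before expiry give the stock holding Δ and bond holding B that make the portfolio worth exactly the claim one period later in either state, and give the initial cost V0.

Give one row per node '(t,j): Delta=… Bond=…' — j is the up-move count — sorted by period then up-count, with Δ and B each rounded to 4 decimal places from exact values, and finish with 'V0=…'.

No-arbitrage ⇒ martingale measure with p* = (R−d)/(u−d) = 0.5349.
At expiry t=3: V(3,0)=34.6800, V(3,1)=16.0400, V(3,2)=20.3000, V(3,3)=46.4800
Node (2,0) S=12.2793: V=(p*·16.0400+(1−p*)·34.6800)/1.07=23.0932; Δ=(16.0400−34.6800)/(18.0506−7.4904)=-1.7651; B=V−Δ·S=44.7677
Node (2,1) S=29.5911: V=(p*·20.3000+(1−p*)·16.0400)/1.07=17.1202; Δ=(20.3000−16.0400)/(43.4989−18.0506)=0.1674; B=V−Δ·S=12.1667
Node (2,2) S=71.3097: V=(p*·46.4800+(1−p*)·20.3000)/1.07=32.0591; Δ=(46.4800−20.3000)/(104.8253−43.4989)=0.4269; B=V−Δ·S=1.6173
Node (1,0) S=20.1300: V=(p*·17.1202+(1−p*)·23.0932)/1.07=18.5966; Δ=(17.1202−23.0932)/(29.5911−12.2793)=-0.3450; B=V−Δ·S=25.5420
Node (1,1) S=48.5100: V=(p*·32.0591+(1−p*)·17.1202)/1.07=23.4680; Δ=(32.0591−17.1202)/(71.3097−29.5911)=0.3581; B=V−Δ·S=6.0972
Node (0,0) S=33.0000: V=(p*·23.4680+(1−p*)·18.5966)/1.07=19.8152; Δ=(23.4680−18.5966)/(48.5100−20.1300)=0.1716; B=V−Δ·S=14.1507
Root portfolio cost Δ·33+B reproduces V0=19.8152.

(0,0): Delta=0.1716 Bond=14.1507
(1,0): Delta=-0.3450 Bond=25.5420
(1,1): Delta=0.3581 Bond=6.0972
(2,0): Delta=-1.7651 Bond=44.7677
(2,1): Delta=0.1674 Bond=12.1667
(2,2): Delta=0.4269 Bond=1.6173
V0=19.8152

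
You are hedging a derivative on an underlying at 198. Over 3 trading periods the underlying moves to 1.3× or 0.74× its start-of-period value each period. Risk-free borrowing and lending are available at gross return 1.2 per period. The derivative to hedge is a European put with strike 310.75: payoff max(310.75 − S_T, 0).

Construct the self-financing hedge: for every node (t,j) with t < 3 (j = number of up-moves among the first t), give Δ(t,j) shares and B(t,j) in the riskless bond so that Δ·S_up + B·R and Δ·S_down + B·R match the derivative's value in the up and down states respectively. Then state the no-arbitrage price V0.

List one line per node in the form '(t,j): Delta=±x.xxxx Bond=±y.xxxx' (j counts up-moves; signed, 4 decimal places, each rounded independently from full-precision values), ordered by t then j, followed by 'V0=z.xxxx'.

(0,0): Delta=-0.4749 Bond=115.7176
(1,0): Delta=-1.0000 Bond=215.7986
(1,1): Delta=-0.4099 Bond=122.1355
(2,0): Delta=-1.0000 Bond=258.9583
(2,1): Delta=-1.0000 Bond=258.9583
(2,2): Delta=-0.3369 Bond=122.1288
V0=21.6872

The replicating-portfolio and risk-neutral prices coincide; use p* = (1.2−0.74)/(1.3−0.74) = 0.8214 for the latter.
Terminal payoffs: V(3,0)=230.5156, V(3,1)=169.7978, V(3,2)=63.1312, V(3,3)=0.0000
  t=2,j=0: stock 108.4248 → up 140.9522 (V=169.7978), down 80.2344 (V=230.5156). Price 150.5335; hedge Δ=-1.0000, bond B=258.9583.
  t=2,j=1: stock 190.4760 → up 247.6188 (V=63.1312), down 140.9522 (V=169.7978). Price 68.4823; hedge Δ=-1.0000, bond B=258.9583.
  t=2,j=2: stock 334.6200 → up 435.0060 (V=0.0000), down 247.6188 (V=63.1312). Price 9.3945; hedge Δ=-0.3369, bond B=122.1288.
  t=1,j=0: stock 146.5200 → up 190.4760 (V=68.4823), down 108.4248 (V=150.5335). Price 69.2786; hedge Δ=-1.0000, bond B=215.7986.
  t=1,j=1: stock 257.4000 → up 334.6200 (V=9.3945), down 190.4760 (V=68.4823). Price 16.6216; hedge Δ=-0.4099, bond B=122.1355.
  t=0,j=0: stock 198.0000 → up 257.4000 (V=16.6216), down 146.5200 (V=69.2786). Price 21.6872; hedge Δ=-0.4749, bond B=115.7176.
The time-0 hedge costs 21.6872, which is the no-arbitrage price.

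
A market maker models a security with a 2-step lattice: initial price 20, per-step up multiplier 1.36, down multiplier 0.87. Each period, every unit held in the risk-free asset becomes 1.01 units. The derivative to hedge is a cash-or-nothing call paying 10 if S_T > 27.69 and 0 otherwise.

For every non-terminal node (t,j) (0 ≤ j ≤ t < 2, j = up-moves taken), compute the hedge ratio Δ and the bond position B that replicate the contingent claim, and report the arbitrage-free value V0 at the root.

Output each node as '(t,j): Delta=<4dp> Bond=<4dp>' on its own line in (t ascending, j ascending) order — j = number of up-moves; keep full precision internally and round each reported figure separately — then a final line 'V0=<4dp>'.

(0,0): Delta=0.2887 Bond=-4.9729
(1,0): Delta=0.0000 Bond=0.0000
(1,1): Delta=0.7503 Bond=-17.5793
V0=0.8002

The replicating-portfolio and risk-neutral prices coincide; use p* = (1.01−0.87)/(1.36−0.87) = 0.2857 for the latter.
At expiry t=2: V(2,0)=0.0000, V(2,1)=0.0000, V(2,2)=10.0000
  t=1,j=0: stock 17.4000 → up 23.6640 (V=0.0000), down 15.1380 (V=0.0000). Price 0.0000; hedge Δ=0.0000, bond B=0.0000.
  t=1,j=1: stock 27.2000 → up 36.9920 (V=10.0000), down 23.6640 (V=0.0000). Price 2.8289; hedge Δ=0.7503, bond B=-17.5793.
  t=0,j=0: stock 20.0000 → up 27.2000 (V=2.8289), down 17.4000 (V=0.0000). Price 0.8002; hedge Δ=0.2887, bond B=-4.9729.
The time-0 hedge costs 0.8002, which is the no-arbitrage price.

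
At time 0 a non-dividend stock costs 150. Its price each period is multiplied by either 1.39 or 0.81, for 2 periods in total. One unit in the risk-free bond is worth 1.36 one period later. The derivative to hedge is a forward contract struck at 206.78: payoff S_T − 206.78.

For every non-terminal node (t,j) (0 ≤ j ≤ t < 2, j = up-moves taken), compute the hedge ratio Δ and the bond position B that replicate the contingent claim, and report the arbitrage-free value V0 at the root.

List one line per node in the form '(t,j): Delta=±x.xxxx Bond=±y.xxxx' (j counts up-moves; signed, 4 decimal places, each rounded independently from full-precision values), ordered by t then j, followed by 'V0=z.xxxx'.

(0,0): Delta=1.0000 Bond=-111.7971
(1,0): Delta=1.0000 Bond=-152.0441
(1,1): Delta=1.0000 Bond=-152.0441
V0=38.2029

Under the risk-neutral measure, an up-move has probability p* = (R−d)/(u−d) = 0.9483 and values discount at R = 1.36.
Payoff layer (t=2): V(2,0)=-108.3650, V(2,1)=-37.8950, V(2,2)=83.0350
  t=1,j=0: stock 121.5000 → up 168.8850 (V=-37.8950), down 98.4150 (V=-108.3650). Price -30.5441; hedge Δ=1.0000, bond B=-152.0441.
  t=1,j=1: stock 208.5000 → up 289.8150 (V=83.0350), down 168.8850 (V=-37.8950). Price 56.4559; hedge Δ=1.0000, bond B=-152.0441.
  t=0,j=0: stock 150.0000 → up 208.5000 (V=56.4559), down 121.5000 (V=-30.5441). Price 38.2029; hedge Δ=1.0000, bond B=-111.7971.
The time-0 hedge costs 38.2029, which is the no-arbitrage price.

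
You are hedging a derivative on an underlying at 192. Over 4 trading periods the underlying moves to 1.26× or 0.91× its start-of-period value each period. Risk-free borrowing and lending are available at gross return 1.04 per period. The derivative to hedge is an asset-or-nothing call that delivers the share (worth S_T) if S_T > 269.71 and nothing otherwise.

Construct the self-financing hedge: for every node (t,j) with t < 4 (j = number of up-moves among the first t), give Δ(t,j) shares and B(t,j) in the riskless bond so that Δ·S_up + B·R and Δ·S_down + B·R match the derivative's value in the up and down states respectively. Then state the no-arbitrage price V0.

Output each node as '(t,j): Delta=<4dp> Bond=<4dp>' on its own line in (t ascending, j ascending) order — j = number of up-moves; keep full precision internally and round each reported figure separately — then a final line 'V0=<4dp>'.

(0,0): Delta=1.2940 Bond=-202.0788
(1,0): Delta=0.7290 Bond=-111.4495
(1,1): Delta=1.9845 Bond=-377.2138
(2,0): Delta=0.0000 Bond=0.0000
(2,1): Delta=1.6200 Bond=-312.0587
(2,2): Delta=2.4300 Bond=-528.0993
(3,0): Delta=0.0000 Bond=0.0000
(3,1): Delta=0.0000 Bond=0.0000
(3,2): Delta=3.6000 Bond=-873.7642
(3,3): Delta=1.0000 Bond=0.0000
V0=46.3644

Risk-neutral probability p* = (R−d)/(u−d) = (1.04−0.91)/(1.26−0.91) = 0.3714.
At expiry t=4: V(4,0)=0.0000, V(4,1)=0.0000, V(4,2)=0.0000, V(4,3)=349.5057, V(4,4)=483.9310
Node (3,0) S=144.6856: V=(p*·0.0000+(1−p*)·0.0000)/1.04=0.0000; Δ=(0.0000−0.0000)/(182.3039−131.6639)=0.0000; B=V−Δ·S=0.0000
Node (3,1) S=200.3340: V=(p*·0.0000+(1−p*)·0.0000)/1.04=0.0000; Δ=(0.0000−0.0000)/(252.4208−182.3039)=0.0000; B=V−Δ·S=0.0000
Node (3,2) S=277.3855: V=(p*·349.5057+(1−p*)·0.0000)/1.04=124.8235; Δ=(349.5057−0.0000)/(349.5057−252.4208)=3.6000; B=V−Δ·S=-873.7642
Node (3,3) S=384.0722: V=(p*·483.9310+(1−p*)·349.5057)/1.04=384.0722; Δ=(483.9310−349.5057)/(483.9310−349.5057)=1.0000; B=V−Δ·S=0.0000
Node (2,0) S=158.9952: V=(p*·0.0000+(1−p*)·0.0000)/1.04=0.0000; Δ=(0.0000−0.0000)/(200.3340−144.6856)=0.0000; B=V−Δ·S=0.0000
Node (2,1) S=220.1472: V=(p*·124.8235+(1−p*)·0.0000)/1.04=44.5798; Δ=(124.8235−0.0000)/(277.3855−200.3340)=1.6200; B=V−Δ·S=-312.0587
Node (2,2) S=304.8192: V=(p*·384.0722+(1−p*)·124.8235)/1.04=212.6114; Δ=(384.0722−124.8235)/(384.0722−277.3855)=2.4300; B=V−Δ·S=-528.0993
Node (1,0) S=174.7200: V=(p*·44.5798+(1−p*)·0.0000)/1.04=15.9214; Δ=(44.5798−0.0000)/(220.1472−158.9952)=0.7290; B=V−Δ·S=-111.4495
Node (1,1) S=241.9200: V=(p*·212.6114+(1−p*)·44.5798)/1.04=102.8765; Δ=(212.6114−44.5798)/(304.8192−220.1472)=1.9845; B=V−Δ·S=-377.2138
Node (0,0) S=192.0000: V=(p*·102.8765+(1−p*)·15.9214)/1.04=46.3644; Δ=(102.8765−15.9214)/(241.9200−174.7200)=1.2940; B=V−Δ·S=-202.0788
Root portfolio cost Δ·192+B reproduces V0=46.3644.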